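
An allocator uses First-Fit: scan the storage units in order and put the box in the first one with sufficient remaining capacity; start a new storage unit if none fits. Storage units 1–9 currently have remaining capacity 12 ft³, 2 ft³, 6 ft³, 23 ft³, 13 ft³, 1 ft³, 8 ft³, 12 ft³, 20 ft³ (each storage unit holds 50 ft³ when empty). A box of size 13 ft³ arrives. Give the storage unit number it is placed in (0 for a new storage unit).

4

Storage units with room: storage unit 4 (23 ft³), storage unit 5 (13 ft³), storage unit 9 (20 ft³).
The first with room is storage unit 4.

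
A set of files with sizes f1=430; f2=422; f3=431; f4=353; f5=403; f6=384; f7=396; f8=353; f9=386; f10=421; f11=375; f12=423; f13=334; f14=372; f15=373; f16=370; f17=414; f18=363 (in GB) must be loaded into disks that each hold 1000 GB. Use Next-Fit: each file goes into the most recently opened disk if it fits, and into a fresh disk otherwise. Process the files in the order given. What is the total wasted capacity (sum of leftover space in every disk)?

disk 1: place f1 (430 GB), 570 GB left
disk 1: place f2 (422 GB), 148 GB left
disk 2: place f3 (431 GB), 569 GB left
disk 2: place f4 (353 GB), 216 GB left
disk 3: place f5 (403 GB), 597 GB left
disk 3: place f6 (384 GB), 213 GB left
disk 4: place f7 (396 GB), 604 GB left
disk 4: place f8 (353 GB), 251 GB left
disk 5: place f9 (386 GB), 614 GB left
disk 5: place f10 (421 GB), 193 GB left
disk 6: place f11 (375 GB), 625 GB left
disk 6: place f12 (423 GB), 202 GB left
disk 7: place f13 (334 GB), 666 GB left
disk 7: place f14 (372 GB), 294 GB left
disk 8: place f15 (373 GB), 627 GB left
disk 8: place f16 (370 GB), 257 GB left
disk 9: place f17 (414 GB), 586 GB left
disk 9: place f18 (363 GB), 223 GB left
9 disks × 1000 GB = 9000 GB; used 7003 GB; unused 1997 GB.

1997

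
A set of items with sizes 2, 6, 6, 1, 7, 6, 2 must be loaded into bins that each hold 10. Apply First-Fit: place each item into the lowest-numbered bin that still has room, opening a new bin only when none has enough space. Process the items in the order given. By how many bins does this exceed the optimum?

First-Fit: [2,6,1] [6,2] [7] [6] → 4 bins.
4 items exceed 5 (half the capacity), and no two of those can share a bin, so at least 4 bins are needed.
So 4 is already optimal.

0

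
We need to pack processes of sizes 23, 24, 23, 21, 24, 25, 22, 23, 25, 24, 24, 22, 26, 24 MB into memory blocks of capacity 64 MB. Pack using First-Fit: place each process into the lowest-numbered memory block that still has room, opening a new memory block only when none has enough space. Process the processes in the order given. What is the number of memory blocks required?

23 MB → memory block 1 (remaining 41 MB)
24 MB → memory block 1 (remaining 17 MB)
23 MB → memory block 2 (remaining 41 MB)
21 MB → memory block 2 (remaining 20 MB)
24 MB → memory block 3 (remaining 40 MB)
25 MB → memory block 3 (remaining 15 MB)
22 MB → memory block 4 (remaining 42 MB)
23 MB → memory block 4 (remaining 19 MB)
25 MB → memory block 5 (remaining 39 MB)
24 MB → memory block 5 (remaining 15 MB)
24 MB → memory block 6 (remaining 40 MB)
22 MB → memory block 6 (remaining 18 MB)
26 MB → memory block 7 (remaining 38 MB)
24 MB → memory block 7 (remaining 14 MB)
Final memory blocks: [23,24] [23,21] [24,25] [22,23] [25,24] [24,22] [26,24].

7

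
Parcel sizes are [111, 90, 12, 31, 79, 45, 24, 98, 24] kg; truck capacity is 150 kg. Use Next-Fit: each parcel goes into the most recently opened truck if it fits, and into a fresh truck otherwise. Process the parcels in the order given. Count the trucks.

truck 1: place 111 kg, 39 kg left
truck 2: place 90 kg, 60 kg left
truck 2: place 12 kg, 48 kg left
truck 2: place 31 kg, 17 kg left
truck 3: place 79 kg, 71 kg left
truck 3: place 45 kg, 26 kg left
truck 3: place 24 kg, 2 kg left
truck 4: place 98 kg, 52 kg left
truck 4: place 24 kg, 28 kg left
Final trucks: [111] [90,12,31] [79,45,24] [98,24].

4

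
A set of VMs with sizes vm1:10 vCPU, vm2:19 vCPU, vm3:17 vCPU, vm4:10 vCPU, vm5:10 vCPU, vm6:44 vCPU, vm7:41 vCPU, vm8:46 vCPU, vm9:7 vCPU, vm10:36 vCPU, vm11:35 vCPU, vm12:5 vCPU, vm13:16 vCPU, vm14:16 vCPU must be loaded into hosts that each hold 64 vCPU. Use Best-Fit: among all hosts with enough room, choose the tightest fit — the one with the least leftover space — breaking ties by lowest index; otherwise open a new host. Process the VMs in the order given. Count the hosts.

host 1: place vm1 (10 vCPU), 54 vCPU left
host 1: place vm2 (19 vCPU), 35 vCPU left
host 1: place vm3 (17 vCPU), 18 vCPU left
host 1: place vm4 (10 vCPU), 8 vCPU left
host 2: place vm5 (10 vCPU), 54 vCPU left
host 2: place vm6 (44 vCPU), 10 vCPU left
host 3: place vm7 (41 vCPU), 23 vCPU left
host 4: place vm8 (46 vCPU), 18 vCPU left
host 1: place vm9 (7 vCPU), 1 vCPU left
host 5: place vm10 (36 vCPU), 28 vCPU left
host 6: place vm11 (35 vCPU), 29 vCPU left
host 2: place vm12 (5 vCPU), 5 vCPU left
host 4: place vm13 (16 vCPU), 2 vCPU left
host 3: place vm14 (16 vCPU), 7 vCPU left
Final hosts: [10,19,17,10,7] [10,44,5] [41,16] [46,16] [36] [35].

6 hosts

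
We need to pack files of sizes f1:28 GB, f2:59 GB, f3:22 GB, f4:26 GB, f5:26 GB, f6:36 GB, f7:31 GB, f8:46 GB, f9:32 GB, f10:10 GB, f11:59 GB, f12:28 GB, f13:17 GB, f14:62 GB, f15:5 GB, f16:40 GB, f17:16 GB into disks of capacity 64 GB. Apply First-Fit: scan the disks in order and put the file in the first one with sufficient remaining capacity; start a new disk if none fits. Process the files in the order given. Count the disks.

disk 1: place f1 (28 GB), 36 GB left
disk 2: place f2 (59 GB), 5 GB left
disk 1: place f3 (22 GB), 14 GB left
disk 3: place f4 (26 GB), 38 GB left
disk 3: place f5 (26 GB), 12 GB left
disk 4: place f6 (36 GB), 28 GB left
disk 5: place f7 (31 GB), 33 GB left
disk 6: place f8 (46 GB), 18 GB left
disk 5: place f9 (32 GB), 1 GB left
disk 1: place f10 (10 GB), 4 GB left
disk 7: place f11 (59 GB), 5 GB left
disk 4: place f12 (28 GB), 0 GB left
disk 6: place f13 (17 GB), 1 GB left
disk 8: place f14 (62 GB), 2 GB left
disk 2: place f15 (5 GB), 0 GB left
disk 9: place f16 (40 GB), 24 GB left
disk 9: place f17 (16 GB), 8 GB left

9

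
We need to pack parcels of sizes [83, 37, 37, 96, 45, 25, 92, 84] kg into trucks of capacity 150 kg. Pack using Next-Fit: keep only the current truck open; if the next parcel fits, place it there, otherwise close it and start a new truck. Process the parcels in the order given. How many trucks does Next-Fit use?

truck 1: place 83 kg, 67 kg left
truck 1: place 37 kg, 30 kg left
truck 2: place 37 kg, 113 kg left
truck 2: place 96 kg, 17 kg left
truck 3: place 45 kg, 105 kg left
truck 3: place 25 kg, 80 kg left
truck 4: place 92 kg, 58 kg left
truck 5: place 84 kg, 66 kg left

5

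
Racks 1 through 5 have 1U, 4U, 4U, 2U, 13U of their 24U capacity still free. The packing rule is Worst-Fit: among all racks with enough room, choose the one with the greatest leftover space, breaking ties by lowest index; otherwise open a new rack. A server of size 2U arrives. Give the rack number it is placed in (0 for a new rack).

5

Racks with room: rack 2 (4U), rack 3 (4U), rack 4 (2U), rack 5 (13U).
Most room is rack 5 with 13U free.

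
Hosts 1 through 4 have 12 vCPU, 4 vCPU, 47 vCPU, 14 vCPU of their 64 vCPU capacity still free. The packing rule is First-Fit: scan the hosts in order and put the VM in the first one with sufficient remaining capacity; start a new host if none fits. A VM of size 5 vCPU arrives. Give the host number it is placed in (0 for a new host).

Hosts with room: host 1 (12 vCPU), host 3 (47 vCPU), host 4 (14 vCPU).
The first with room is host 1.

1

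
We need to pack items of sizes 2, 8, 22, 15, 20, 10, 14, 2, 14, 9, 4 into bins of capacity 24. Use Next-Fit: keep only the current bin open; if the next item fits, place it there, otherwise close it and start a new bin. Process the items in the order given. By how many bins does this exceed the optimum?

2

Next-Fit: [2,8] [22] [15] [20] [10,14] [2,14] [9,4] → 7 bins.
Total size 120; any packing needs at least ⌈120/24⌉ = 5 bins.
An optimal packing achieves that bound: [22,2] [20,4] [15,9] [14,10] [14,8,2] → 5 bins.
Excess: 7 − 5 = 2.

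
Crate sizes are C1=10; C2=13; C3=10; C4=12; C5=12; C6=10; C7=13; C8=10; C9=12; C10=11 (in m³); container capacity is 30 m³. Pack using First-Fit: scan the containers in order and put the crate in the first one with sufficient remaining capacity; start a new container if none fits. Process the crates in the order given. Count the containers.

container 1: place C1 (10 m³), 20 m³ left
container 1: place C2 (13 m³), 7 m³ left
container 2: place C3 (10 m³), 20 m³ left
container 2: place C4 (12 m³), 8 m³ left
container 3: place C5 (12 m³), 18 m³ left
container 3: place C6 (10 m³), 8 m³ left
container 4: place C7 (13 m³), 17 m³ left
container 4: place C8 (10 m³), 7 m³ left
container 5: place C9 (12 m³), 18 m³ left
container 5: place C10 (11 m³), 7 m³ left
Final containers: [10,13] [10,12] [12,10] [13,10] [12,11].

5 containers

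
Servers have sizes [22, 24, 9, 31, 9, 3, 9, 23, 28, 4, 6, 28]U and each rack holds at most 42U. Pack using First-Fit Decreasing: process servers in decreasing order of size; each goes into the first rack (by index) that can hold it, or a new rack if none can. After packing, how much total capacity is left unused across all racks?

56

Sorted descending: 31, 28, 28, 24, 23, 22, 9, 9, 9, 6, 4, 3.
Put 31U in rack 1; 11U remain.
Put 28U in rack 2; 14U remain.
Put 28U in rack 3; 14U remain.
Put 24U in rack 4; 18U remain.
Put 23U in rack 5; 19U remain.
Put 22U in rack 6; 20U remain.
Put 9U in rack 1; 2U remain.
Put 9U in rack 2; 5U remain.
Put 9U in rack 3; 5U remain.
Put 6U in rack 4; 12U remain.
Put 4U in rack 2; 1U remain.
Put 3U in rack 3; 2U remain.
6 racks × 42U = 252U; used 196U; unused 56U.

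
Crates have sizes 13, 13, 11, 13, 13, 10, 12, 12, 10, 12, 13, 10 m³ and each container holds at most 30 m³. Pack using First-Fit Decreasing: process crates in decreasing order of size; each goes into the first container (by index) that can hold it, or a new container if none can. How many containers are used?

6

Sorted descending: 13, 13, 13, 13, 13, 12, 12, 12, 11, 10, 10, 10.
Put 13 m³ in container 1; 17 m³ remain.
Put 13 m³ in container 1; 4 m³ remain.
Put 13 m³ in container 2; 17 m³ remain.
Put 13 m³ in container 2; 4 m³ remain.
Put 13 m³ in container 3; 17 m³ remain.
Put 12 m³ in container 3; 5 m³ remain.
Put 12 m³ in container 4; 18 m³ remain.
Put 12 m³ in container 4; 6 m³ remain.
Put 11 m³ in container 5; 19 m³ remain.
Put 10 m³ in container 5; 9 m³ remain.
Put 10 m³ in container 6; 20 m³ remain.
Put 10 m³ in container 6; 10 m³ remain.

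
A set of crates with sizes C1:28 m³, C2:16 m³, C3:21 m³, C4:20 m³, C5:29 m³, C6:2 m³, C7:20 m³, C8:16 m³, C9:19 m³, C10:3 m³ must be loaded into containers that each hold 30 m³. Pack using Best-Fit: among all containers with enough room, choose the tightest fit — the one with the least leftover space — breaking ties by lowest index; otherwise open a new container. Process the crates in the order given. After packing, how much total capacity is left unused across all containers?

C1 (28 m³) → container 1 (remaining 2 m³)
C2 (16 m³) → container 2 (remaining 14 m³)
C3 (21 m³) → container 3 (remaining 9 m³)
C4 (20 m³) → container 4 (remaining 10 m³)
C5 (29 m³) → container 5 (remaining 1 m³)
C6 (2 m³) → container 1 (remaining 0 m³)
C7 (20 m³) → container 6 (remaining 10 m³)
C8 (16 m³) → container 7 (remaining 14 m³)
C9 (19 m³) → container 8 (remaining 11 m³)
C10 (3 m³) → container 3 (remaining 6 m³)
8 containers × 30 m³ = 240 m³; used 174 m³; unused 66 m³.

66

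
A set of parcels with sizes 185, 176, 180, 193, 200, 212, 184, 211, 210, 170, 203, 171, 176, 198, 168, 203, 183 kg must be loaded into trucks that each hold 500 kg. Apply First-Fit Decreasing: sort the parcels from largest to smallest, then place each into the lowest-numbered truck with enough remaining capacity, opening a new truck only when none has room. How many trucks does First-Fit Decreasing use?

Sorted descending: 212, 211, 210, 203, 203, 200, 198, 193, 185, 184, 183, 180, 176, 176, 171, 170, 168.
truck 1: place 212 kg, 288 kg left
truck 1: place 211 kg, 77 kg left
truck 2: place 210 kg, 290 kg left
truck 2: place 203 kg, 87 kg left
truck 3: place 203 kg, 297 kg left
truck 3: place 200 kg, 97 kg left
truck 4: place 198 kg, 302 kg left
truck 4: place 193 kg, 109 kg left
truck 5: place 185 kg, 315 kg left
truck 5: place 184 kg, 131 kg left
truck 6: place 183 kg, 317 kg left
truck 6: place 180 kg, 137 kg left
truck 7: place 176 kg, 324 kg left
truck 7: place 176 kg, 148 kg left
truck 8: place 171 kg, 329 kg left
truck 8: place 170 kg, 159 kg left
truck 9: place 168 kg, 332 kg left

9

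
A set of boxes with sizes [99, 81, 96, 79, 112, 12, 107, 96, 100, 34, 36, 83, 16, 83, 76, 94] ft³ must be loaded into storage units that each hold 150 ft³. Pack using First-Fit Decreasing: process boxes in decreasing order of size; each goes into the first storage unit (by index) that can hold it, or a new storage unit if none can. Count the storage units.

12

Sorted descending: 112, 107, 100, 99, 96, 96, 94, 83, 83, 81, 79, 76, 36, 34, 16, 12.
Put 112 ft³ in storage unit 1; 38 ft³ remain.
Put 107 ft³ in storage unit 2; 43 ft³ remain.
Put 100 ft³ in storage unit 3; 50 ft³ remain.
Put 99 ft³ in storage unit 4; 51 ft³ remain.
Put 96 ft³ in storage unit 5; 54 ft³ remain.
Put 96 ft³ in storage unit 6; 54 ft³ remain.
Put 94 ft³ in storage unit 7; 56 ft³ remain.
Put 83 ft³ in storage unit 8; 67 ft³ remain.
Put 83 ft³ in storage unit 9; 67 ft³ remain.
Put 81 ft³ in storage unit 10; 69 ft³ remain.
Put 79 ft³ in storage unit 11; 71 ft³ remain.
Put 76 ft³ in storage unit 12; 74 ft³ remain.
Put 36 ft³ in storage unit 1; 2 ft³ remain.
Put 34 ft³ in storage unit 2; 9 ft³ remain.
Put 16 ft³ in storage unit 3; 34 ft³ remain.
Put 12 ft³ in storage unit 3; 22 ft³ remain.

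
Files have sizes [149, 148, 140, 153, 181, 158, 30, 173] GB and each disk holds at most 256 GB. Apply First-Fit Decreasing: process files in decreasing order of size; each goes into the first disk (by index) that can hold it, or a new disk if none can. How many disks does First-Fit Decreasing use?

Sorted descending: 181, 173, 158, 153, 149, 148, 140, 30.
Put 181 GB in disk 1; 75 GB remain.
Put 173 GB in disk 2; 83 GB remain.
Put 158 GB in disk 3; 98 GB remain.
Put 153 GB in disk 4; 103 GB remain.
Put 149 GB in disk 5; 107 GB remain.
Put 148 GB in disk 6; 108 GB remain.
Put 140 GB in disk 7; 116 GB remain.
Put 30 GB in disk 1; 45 GB remain.

7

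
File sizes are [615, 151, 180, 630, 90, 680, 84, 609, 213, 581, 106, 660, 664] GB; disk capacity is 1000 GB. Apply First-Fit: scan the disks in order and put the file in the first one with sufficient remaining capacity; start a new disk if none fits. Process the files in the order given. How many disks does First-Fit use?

Put 615 GB in disk 1; 385 GB remain.
Put 151 GB in disk 1; 234 GB remain.
Put 180 GB in disk 1; 54 GB remain.
Put 630 GB in disk 2; 370 GB remain.
Put 90 GB in disk 2; 280 GB remain.
Put 680 GB in disk 3; 320 GB remain.
Put 84 GB in disk 2; 196 GB remain.
Put 609 GB in disk 4; 391 GB remain.
Put 213 GB in disk 3; 107 GB remain.
Put 581 GB in disk 5; 419 GB remain.
Put 106 GB in disk 2; 90 GB remain.
Put 660 GB in disk 6; 340 GB remain.
Put 664 GB in disk 7; 336 GB remain.
Final disks: [615,151,180] [630,90,84,106] [680,213] [609] [581] [660] [664].

7 disks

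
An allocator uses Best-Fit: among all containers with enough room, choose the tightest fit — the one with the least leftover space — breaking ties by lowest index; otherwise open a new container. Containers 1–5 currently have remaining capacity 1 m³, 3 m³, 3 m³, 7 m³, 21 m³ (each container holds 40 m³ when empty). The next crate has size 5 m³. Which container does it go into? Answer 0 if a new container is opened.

Containers with room: container 4 (7 m³), container 5 (21 m³).
Tightest fit is container 4 with 7 m³ free.

4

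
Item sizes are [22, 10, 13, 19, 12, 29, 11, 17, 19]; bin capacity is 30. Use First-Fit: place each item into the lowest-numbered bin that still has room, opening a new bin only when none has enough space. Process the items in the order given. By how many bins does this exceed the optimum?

0

First-Fit: [22] [10,13] [19,11] [12,17] [29] [19] → 6 bins.
Total size 152; any packing needs at least ⌈152/30⌉ = 6 bins.
So 6 is already optimal.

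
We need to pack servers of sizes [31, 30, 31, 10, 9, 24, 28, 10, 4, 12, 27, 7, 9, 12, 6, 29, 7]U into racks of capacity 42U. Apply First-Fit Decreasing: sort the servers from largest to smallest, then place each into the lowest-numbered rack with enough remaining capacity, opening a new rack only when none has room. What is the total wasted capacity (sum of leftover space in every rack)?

Sorted descending: 31, 31, 30, 29, 28, 27, 24, 12, 12, 10, 10, 9, 9, 7, 7, 6, 4.
Put 31U in rack 1; 11U remain.
Put 31U in rack 2; 11U remain.
Put 30U in rack 3; 12U remain.
Put 29U in rack 4; 13U remain.
Put 28U in rack 5; 14U remain.
Put 27U in rack 6; 15U remain.
Put 24U in rack 7; 18U remain.
Put 12U in rack 3; 0U remain.
Put 12U in rack 4; 1U remain.
Put 10U in rack 1; 1U remain.
Put 10U in rack 2; 1U remain.
Put 9U in rack 5; 5U remain.
Put 9U in rack 6; 6U remain.
Put 7U in rack 7; 11U remain.
Put 7U in rack 7; 4U remain.
Put 6U in rack 6; 0U remain.
Put 4U in rack 5; 1U remain.
7 racks × 42U = 294U; used 286U; unused 8U.

8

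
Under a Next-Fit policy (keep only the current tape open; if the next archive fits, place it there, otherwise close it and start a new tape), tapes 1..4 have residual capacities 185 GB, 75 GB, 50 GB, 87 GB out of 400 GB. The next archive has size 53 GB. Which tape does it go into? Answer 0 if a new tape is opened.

Next-Fit only looks at tape 4, which has 87 GB free.
53 GB fits there.

4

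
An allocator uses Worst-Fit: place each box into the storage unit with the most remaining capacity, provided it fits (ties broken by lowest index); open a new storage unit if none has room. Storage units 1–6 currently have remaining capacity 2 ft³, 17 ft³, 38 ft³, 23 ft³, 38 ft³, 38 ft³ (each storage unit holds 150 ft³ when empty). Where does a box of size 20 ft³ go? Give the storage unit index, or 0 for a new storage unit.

3

Storage units with room: storage unit 3 (38 ft³), storage unit 4 (23 ft³), storage unit 5 (38 ft³), storage unit 6 (38 ft³).
Most room is storage unit 3 with 38 ft³ free.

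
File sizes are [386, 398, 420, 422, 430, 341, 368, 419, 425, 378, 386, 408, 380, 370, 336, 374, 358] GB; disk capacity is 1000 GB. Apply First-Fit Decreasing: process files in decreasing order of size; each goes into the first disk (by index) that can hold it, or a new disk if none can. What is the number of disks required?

Sorted descending: 430, 425, 422, 420, 419, 408, 398, 386, 386, 380, 378, 374, 370, 368, 358, 341, 336.
disk 1: place 430 GB, 570 GB left
disk 1: place 425 GB, 145 GB left
disk 2: place 422 GB, 578 GB left
disk 2: place 420 GB, 158 GB left
disk 3: place 419 GB, 581 GB left
disk 3: place 408 GB, 173 GB left
disk 4: place 398 GB, 602 GB left
disk 4: place 386 GB, 216 GB left
disk 5: place 386 GB, 614 GB left
disk 5: place 380 GB, 234 GB left
disk 6: place 378 GB, 622 GB left
disk 6: place 374 GB, 248 GB left
disk 7: place 370 GB, 630 GB left
disk 7: place 368 GB, 262 GB left
disk 8: place 358 GB, 642 GB left
disk 8: place 341 GB, 301 GB left
disk 9: place 336 GB, 664 GB left

9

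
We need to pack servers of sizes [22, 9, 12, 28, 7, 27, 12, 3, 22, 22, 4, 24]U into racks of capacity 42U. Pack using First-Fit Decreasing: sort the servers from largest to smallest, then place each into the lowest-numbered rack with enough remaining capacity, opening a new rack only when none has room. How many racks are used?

Sorted descending: 28, 27, 24, 22, 22, 22, 12, 12, 9, 7, 4, 3.
Put 28U in rack 1; 14U remain.
Put 27U in rack 2; 15U remain.
Put 24U in rack 3; 18U remain.
Put 22U in rack 4; 20U remain.
Put 22U in rack 5; 20U remain.
Put 22U in rack 6; 20U remain.
Put 12U in rack 1; 2U remain.
Put 12U in rack 2; 3U remain.
Put 9U in rack 3; 9U remain.
Put 7U in rack 3; 2U remain.
Put 4U in rack 4; 16U remain.
Put 3U in rack 2; 0U remain.
Final racks: [28,12] [27,12,3] [24,9,7] [22,4] [22] [22].

6 racks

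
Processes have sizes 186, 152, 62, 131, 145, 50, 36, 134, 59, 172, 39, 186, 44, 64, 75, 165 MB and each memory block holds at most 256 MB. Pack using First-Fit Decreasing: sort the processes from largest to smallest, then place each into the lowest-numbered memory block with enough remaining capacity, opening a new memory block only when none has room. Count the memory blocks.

8

Sorted descending: 186, 186, 172, 165, 152, 145, 134, 131, 75, 64, 62, 59, 50, 44, 39, 36.
memory block 1: place 186 MB, 70 MB left
memory block 2: place 186 MB, 70 MB left
memory block 3: place 172 MB, 84 MB left
memory block 4: place 165 MB, 91 MB left
memory block 5: place 152 MB, 104 MB left
memory block 6: place 145 MB, 111 MB left
memory block 7: place 134 MB, 122 MB left
memory block 8: place 131 MB, 125 MB left
memory block 3: place 75 MB, 9 MB left
memory block 1: place 64 MB, 6 MB left
memory block 2: place 62 MB, 8 MB left
memory block 4: place 59 MB, 32 MB left
memory block 5: place 50 MB, 54 MB left
memory block 5: place 44 MB, 10 MB left
memory block 6: place 39 MB, 72 MB left
memory block 6: place 36 MB, 36 MB left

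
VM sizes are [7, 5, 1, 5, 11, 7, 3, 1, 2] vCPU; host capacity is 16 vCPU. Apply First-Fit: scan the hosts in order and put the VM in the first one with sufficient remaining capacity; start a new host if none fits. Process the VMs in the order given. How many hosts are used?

3

7 vCPU → host 1 (remaining 9 vCPU)
5 vCPU → host 1 (remaining 4 vCPU)
1 vCPU → host 1 (remaining 3 vCPU)
5 vCPU → host 2 (remaining 11 vCPU)
11 vCPU → host 2 (remaining 0 vCPU)
7 vCPU → host 3 (remaining 9 vCPU)
3 vCPU → host 1 (remaining 0 vCPU)
1 vCPU → host 3 (remaining 8 vCPU)
2 vCPU → host 3 (remaining 6 vCPU)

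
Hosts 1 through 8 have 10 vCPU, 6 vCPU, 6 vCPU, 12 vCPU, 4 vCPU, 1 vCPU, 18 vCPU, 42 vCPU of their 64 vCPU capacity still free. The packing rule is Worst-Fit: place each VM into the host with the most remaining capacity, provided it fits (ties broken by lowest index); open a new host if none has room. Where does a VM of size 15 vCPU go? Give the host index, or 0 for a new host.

8

Hosts with room: host 7 (18 vCPU), host 8 (42 vCPU).
Most room is host 8 with 42 vCPU free.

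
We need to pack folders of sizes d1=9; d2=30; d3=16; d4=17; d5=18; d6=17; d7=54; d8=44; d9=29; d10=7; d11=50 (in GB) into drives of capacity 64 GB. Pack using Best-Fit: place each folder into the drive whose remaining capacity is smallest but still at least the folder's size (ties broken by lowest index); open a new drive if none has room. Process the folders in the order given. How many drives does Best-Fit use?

6

drive 1: place d1 (9 GB), 55 GB left
drive 1: place d2 (30 GB), 25 GB left
drive 1: place d3 (16 GB), 9 GB left
drive 2: place d4 (17 GB), 47 GB left
drive 2: place d5 (18 GB), 29 GB left
drive 2: place d6 (17 GB), 12 GB left
drive 3: place d7 (54 GB), 10 GB left
drive 4: place d8 (44 GB), 20 GB left
drive 5: place d9 (29 GB), 35 GB left
drive 1: place d10 (7 GB), 2 GB left
drive 6: place d11 (50 GB), 14 GB left
Final drives: [9,30,16,7] [17,18,17] [54] [44] [29] [50].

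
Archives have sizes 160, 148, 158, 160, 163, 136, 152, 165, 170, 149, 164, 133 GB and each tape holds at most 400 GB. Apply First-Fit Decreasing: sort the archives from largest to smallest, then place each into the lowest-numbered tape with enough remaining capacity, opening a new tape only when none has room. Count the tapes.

6 tapes

Sorted descending: 170, 165, 164, 163, 160, 160, 158, 152, 149, 148, 136, 133.
170 GB → tape 1 (remaining 230 GB)
165 GB → tape 1 (remaining 65 GB)
164 GB → tape 2 (remaining 236 GB)
163 GB → tape 2 (remaining 73 GB)
160 GB → tape 3 (remaining 240 GB)
160 GB → tape 3 (remaining 80 GB)
158 GB → tape 4 (remaining 242 GB)
152 GB → tape 4 (remaining 90 GB)
149 GB → tape 5 (remaining 251 GB)
148 GB → tape 5 (remaining 103 GB)
136 GB → tape 6 (remaining 264 GB)
133 GB → tape 6 (remaining 131 GB)
Final tapes: [170,165] [164,163] [160,160] [158,152] [149,148] [136,133].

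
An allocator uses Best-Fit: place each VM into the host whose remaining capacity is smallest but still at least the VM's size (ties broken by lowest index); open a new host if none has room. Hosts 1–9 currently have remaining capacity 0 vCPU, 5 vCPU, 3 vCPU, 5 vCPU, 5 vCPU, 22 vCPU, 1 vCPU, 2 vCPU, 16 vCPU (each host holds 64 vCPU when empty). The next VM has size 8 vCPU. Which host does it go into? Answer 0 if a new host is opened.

9

Hosts with room: host 6 (22 vCPU), host 9 (16 vCPU).
Tightest fit is host 9 with 16 vCPU free.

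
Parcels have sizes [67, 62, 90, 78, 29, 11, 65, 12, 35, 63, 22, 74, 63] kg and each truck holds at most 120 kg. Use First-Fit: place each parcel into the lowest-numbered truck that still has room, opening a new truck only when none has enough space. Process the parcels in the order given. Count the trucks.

67 kg → truck 1 (remaining 53 kg)
62 kg → truck 2 (remaining 58 kg)
90 kg → truck 3 (remaining 30 kg)
78 kg → truck 4 (remaining 42 kg)
29 kg → truck 1 (remaining 24 kg)
11 kg → truck 1 (remaining 13 kg)
65 kg → truck 5 (remaining 55 kg)
12 kg → truck 1 (remaining 1 kg)
35 kg → truck 2 (remaining 23 kg)
63 kg → truck 6 (remaining 57 kg)
22 kg → truck 2 (remaining 1 kg)
74 kg → truck 7 (remaining 46 kg)
63 kg → truck 8 (remaining 57 kg)
Final trucks: [67,29,11,12] [62,35,22] [90] [78] [65] [63] [74] [63].

8 trucks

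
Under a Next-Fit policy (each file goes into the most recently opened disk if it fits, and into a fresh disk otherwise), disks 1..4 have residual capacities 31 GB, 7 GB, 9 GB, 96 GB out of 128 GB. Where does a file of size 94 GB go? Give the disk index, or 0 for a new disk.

4

Next-Fit only looks at disk 4, which has 96 GB free.
94 GB fits there.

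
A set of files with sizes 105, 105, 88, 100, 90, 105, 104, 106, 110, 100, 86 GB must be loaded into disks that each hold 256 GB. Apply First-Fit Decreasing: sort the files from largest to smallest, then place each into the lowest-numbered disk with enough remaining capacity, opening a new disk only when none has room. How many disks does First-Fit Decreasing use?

Sorted descending: 110, 106, 105, 105, 105, 104, 100, 100, 90, 88, 86.
disk 1: place 110 GB, 146 GB left
disk 1: place 106 GB, 40 GB left
disk 2: place 105 GB, 151 GB left
disk 2: place 105 GB, 46 GB left
disk 3: place 105 GB, 151 GB left
disk 3: place 104 GB, 47 GB left
disk 4: place 100 GB, 156 GB left
disk 4: place 100 GB, 56 GB left
disk 5: place 90 GB, 166 GB left
disk 5: place 88 GB, 78 GB left
disk 6: place 86 GB, 170 GB left
Final disks: [110,106] [105,105] [105,104] [100,100] [90,88] [86].

6 disks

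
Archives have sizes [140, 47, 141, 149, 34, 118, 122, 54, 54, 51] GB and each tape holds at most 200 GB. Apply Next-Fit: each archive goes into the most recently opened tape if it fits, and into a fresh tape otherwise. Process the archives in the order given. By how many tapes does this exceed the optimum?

1

Next-Fit: [140,47] [141] [149,34] [118] [122,54] [54,51] → 6 tapes.
Total size 910 GB; any packing needs at least ⌈910/200⌉ = 5 tapes.
An optimal packing achieves that bound: [149,51] [141,54] [140,54] [122,47] [118,34] → 5 tapes.
Excess: 6 − 5 = 1.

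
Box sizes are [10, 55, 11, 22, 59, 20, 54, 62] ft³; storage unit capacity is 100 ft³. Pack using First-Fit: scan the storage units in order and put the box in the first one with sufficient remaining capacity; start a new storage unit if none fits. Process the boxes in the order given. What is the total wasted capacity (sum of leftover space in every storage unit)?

Put 10 ft³ in storage unit 1; 90 ft³ remain.
Put 55 ft³ in storage unit 1; 35 ft³ remain.
Put 11 ft³ in storage unit 1; 24 ft³ remain.
Put 22 ft³ in storage unit 1; 2 ft³ remain.
Put 59 ft³ in storage unit 2; 41 ft³ remain.
Put 20 ft³ in storage unit 2; 21 ft³ remain.
Put 54 ft³ in storage unit 3; 46 ft³ remain.
Put 62 ft³ in storage unit 4; 38 ft³ remain.
4 storage units × 100 ft³ = 400 ft³; used 293 ft³; unused 107 ft³.

107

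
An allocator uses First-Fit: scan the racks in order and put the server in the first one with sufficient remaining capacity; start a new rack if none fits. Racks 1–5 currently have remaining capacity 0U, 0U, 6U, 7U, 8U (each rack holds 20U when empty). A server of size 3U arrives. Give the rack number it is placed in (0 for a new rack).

3

Racks with room: rack 3 (6U), rack 4 (7U), rack 5 (8U).
The first with room is rack 3.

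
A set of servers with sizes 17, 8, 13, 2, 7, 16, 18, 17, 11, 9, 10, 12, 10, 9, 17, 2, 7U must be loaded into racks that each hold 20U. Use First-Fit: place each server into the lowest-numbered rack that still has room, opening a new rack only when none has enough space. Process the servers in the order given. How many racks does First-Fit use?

17U → rack 1 (remaining 3U)
8U → rack 2 (remaining 12U)
13U → rack 3 (remaining 7U)
2U → rack 1 (remaining 1U)
7U → rack 2 (remaining 5U)
16U → rack 4 (remaining 4U)
18U → rack 5 (remaining 2U)
17U → rack 6 (remaining 3U)
11U → rack 7 (remaining 9U)
9U → rack 7 (remaining 0U)
10U → rack 8 (remaining 10U)
12U → rack 9 (remaining 8U)
10U → rack 8 (remaining 0U)
9U → rack 10 (remaining 11U)
17U → rack 11 (remaining 3U)
2U → rack 2 (remaining 3U)
7U → rack 3 (remaining 0U)
Final racks: [17,2] [8,7,2] [13,7] [16] [18] [17] [11,9] [10,10] [12] [9] [17].

11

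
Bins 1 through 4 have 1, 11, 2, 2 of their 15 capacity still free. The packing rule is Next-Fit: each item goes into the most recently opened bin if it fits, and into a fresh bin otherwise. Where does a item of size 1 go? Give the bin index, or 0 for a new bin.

4

Next-Fit only looks at bin 4, which has 2 free.
1 fits there.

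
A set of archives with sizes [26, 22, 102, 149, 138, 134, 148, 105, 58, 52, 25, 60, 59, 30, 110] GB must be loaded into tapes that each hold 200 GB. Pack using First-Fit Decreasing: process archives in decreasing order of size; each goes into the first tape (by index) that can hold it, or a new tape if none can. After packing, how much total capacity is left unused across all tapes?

Sorted descending: 149, 148, 138, 134, 110, 105, 102, 60, 59, 58, 52, 30, 26, 25, 22.
tape 1: place 149 GB, 51 GB left
tape 2: place 148 GB, 52 GB left
tape 3: place 138 GB, 62 GB left
tape 4: place 134 GB, 66 GB left
tape 5: place 110 GB, 90 GB left
tape 6: place 105 GB, 95 GB left
tape 7: place 102 GB, 98 GB left
tape 3: place 60 GB, 2 GB left
tape 4: place 59 GB, 7 GB left
tape 5: place 58 GB, 32 GB left
tape 2: place 52 GB, 0 GB left
tape 1: place 30 GB, 21 GB left
tape 5: place 26 GB, 6 GB left
tape 6: place 25 GB, 70 GB left
tape 6: place 22 GB, 48 GB left
7 tapes × 200 GB = 1400 GB; used 1218 GB; unused 182 GB.

182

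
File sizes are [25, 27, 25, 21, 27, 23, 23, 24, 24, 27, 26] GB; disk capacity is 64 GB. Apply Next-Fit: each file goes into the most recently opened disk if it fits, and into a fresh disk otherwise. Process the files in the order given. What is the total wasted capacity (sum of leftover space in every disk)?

disk 1: place 25 GB, 39 GB left
disk 1: place 27 GB, 12 GB left
disk 2: place 25 GB, 39 GB left
disk 2: place 21 GB, 18 GB left
disk 3: place 27 GB, 37 GB left
disk 3: place 23 GB, 14 GB left
disk 4: place 23 GB, 41 GB left
disk 4: place 24 GB, 17 GB left
disk 5: place 24 GB, 40 GB left
disk 5: place 27 GB, 13 GB left
disk 6: place 26 GB, 38 GB left
6 disks × 64 GB = 384 GB; used 272 GB; unused 112 GB.

112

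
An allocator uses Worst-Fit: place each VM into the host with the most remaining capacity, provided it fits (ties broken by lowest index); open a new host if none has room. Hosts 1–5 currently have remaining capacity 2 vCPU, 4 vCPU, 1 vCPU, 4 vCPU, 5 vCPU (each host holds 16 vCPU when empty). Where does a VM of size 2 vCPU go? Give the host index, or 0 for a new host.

Hosts with room: host 1 (2 vCPU), host 2 (4 vCPU), host 4 (4 vCPU), host 5 (5 vCPU).
Most room is host 5 with 5 vCPU free.

5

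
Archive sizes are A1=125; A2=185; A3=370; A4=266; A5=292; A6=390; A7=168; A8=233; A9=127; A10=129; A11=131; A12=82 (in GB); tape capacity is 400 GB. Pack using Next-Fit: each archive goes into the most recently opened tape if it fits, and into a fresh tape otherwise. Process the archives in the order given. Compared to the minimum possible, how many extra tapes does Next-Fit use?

Next-Fit: [125,185] [370] [266] [292] [390] [168] [233,127] [129,131,82] → 8 tapes.
Total size 2498 GB; any packing needs at least ⌈2498/400⌉ = 7 tapes.
An optimal packing achieves that bound: [390] [370] [292,82] [266,131] [233,129] [185,168] [127,125] → 7 tapes.
Excess: 8 − 7 = 1.

1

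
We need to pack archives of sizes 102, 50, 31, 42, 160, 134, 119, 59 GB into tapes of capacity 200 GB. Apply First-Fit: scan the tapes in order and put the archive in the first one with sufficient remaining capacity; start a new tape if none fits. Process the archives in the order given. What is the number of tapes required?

Put 102 GB in tape 1; 98 GB remain.
Put 50 GB in tape 1; 48 GB remain.
Put 31 GB in tape 1; 17 GB remain.
Put 42 GB in tape 2; 158 GB remain.
Put 160 GB in tape 3; 40 GB remain.
Put 134 GB in tape 2; 24 GB remain.
Put 119 GB in tape 4; 81 GB remain.
Put 59 GB in tape 4; 22 GB remain.

4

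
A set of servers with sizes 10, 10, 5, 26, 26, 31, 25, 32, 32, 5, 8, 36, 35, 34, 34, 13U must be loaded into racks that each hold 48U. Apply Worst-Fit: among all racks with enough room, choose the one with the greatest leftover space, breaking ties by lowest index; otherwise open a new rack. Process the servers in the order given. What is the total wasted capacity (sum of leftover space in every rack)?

rack 1: place 10U, 38U left
rack 1: place 10U, 28U left
rack 1: place 5U, 23U left
rack 2: place 26U, 22U left
rack 3: place 26U, 22U left
rack 4: place 31U, 17U left
rack 5: place 25U, 23U left
rack 6: place 32U, 16U left
rack 7: place 32U, 16U left
rack 1: place 5U, 18U left
rack 5: place 8U, 15U left
rack 8: place 36U, 12U left
rack 9: place 35U, 13U left
rack 10: place 34U, 14U left
rack 11: place 34U, 14U left
rack 2: place 13U, 9U left
11 racks × 48U = 528U; used 362U; unused 166U.

166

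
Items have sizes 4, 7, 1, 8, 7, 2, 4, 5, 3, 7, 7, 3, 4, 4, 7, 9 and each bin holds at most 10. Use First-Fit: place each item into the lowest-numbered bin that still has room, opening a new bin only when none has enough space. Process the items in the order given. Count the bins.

Put 4 in bin 1; 6 remain.
Put 7 in bin 2; 3 remain.
Put 1 in bin 1; 5 remain.
Put 8 in bin 3; 2 remain.
Put 7 in bin 4; 3 remain.
Put 2 in bin 1; 3 remain.
Put 4 in bin 5; 6 remain.
Put 5 in bin 5; 1 remain.
Put 3 in bin 1; 0 remain.
Put 7 in bin 6; 3 remain.
Put 7 in bin 7; 3 remain.
Put 3 in bin 2; 0 remain.
Put 4 in bin 8; 6 remain.
Put 4 in bin 8; 2 remain.
Put 7 in bin 9; 3 remain.
Put 9 in bin 10; 1 remain.

10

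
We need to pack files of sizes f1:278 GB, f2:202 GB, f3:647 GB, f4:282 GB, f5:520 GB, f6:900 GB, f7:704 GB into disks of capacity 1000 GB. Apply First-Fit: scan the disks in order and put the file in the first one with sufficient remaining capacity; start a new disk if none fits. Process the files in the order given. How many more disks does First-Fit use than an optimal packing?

1

First-Fit: [278,202,282] [647] [520] [900] [704] → 5 disks.
Total size 3533 GB; any packing needs at least ⌈3533/1000⌉ = 4 disks.
An optimal packing achieves that bound: [900] [704,282] [647,278] [520,202] → 4 disks.
Excess: 5 − 4 = 1.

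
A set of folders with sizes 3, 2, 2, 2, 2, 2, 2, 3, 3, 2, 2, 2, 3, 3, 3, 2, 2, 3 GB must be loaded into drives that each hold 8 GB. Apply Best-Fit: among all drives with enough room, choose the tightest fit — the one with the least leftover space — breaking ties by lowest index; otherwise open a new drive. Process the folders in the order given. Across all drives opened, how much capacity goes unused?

5

3 GB → drive 1 (remaining 5 GB)
2 GB → drive 1 (remaining 3 GB)
2 GB → drive 1 (remaining 1 GB)
2 GB → drive 2 (remaining 6 GB)
2 GB → drive 2 (remaining 4 GB)
2 GB → drive 2 (remaining 2 GB)
2 GB → drive 2 (remaining 0 GB)
3 GB → drive 3 (remaining 5 GB)
3 GB → drive 3 (remaining 2 GB)
2 GB → drive 3 (remaining 0 GB)
2 GB → drive 4 (remaining 6 GB)
2 GB → drive 4 (remaining 4 GB)
3 GB → drive 4 (remaining 1 GB)
3 GB → drive 5 (remaining 5 GB)
3 GB → drive 5 (remaining 2 GB)
2 GB → drive 5 (remaining 0 GB)
2 GB → drive 6 (remaining 6 GB)
3 GB → drive 6 (remaining 3 GB)
6 drives × 8 GB = 48 GB; used 43 GB; unused 5 GB.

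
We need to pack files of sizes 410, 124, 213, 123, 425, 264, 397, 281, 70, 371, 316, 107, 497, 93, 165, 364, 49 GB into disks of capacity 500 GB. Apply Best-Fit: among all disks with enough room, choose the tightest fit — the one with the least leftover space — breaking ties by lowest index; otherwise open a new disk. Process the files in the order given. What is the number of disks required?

disk 1: place 410 GB, 90 GB left
disk 2: place 124 GB, 376 GB left
disk 2: place 213 GB, 163 GB left
disk 2: place 123 GB, 40 GB left
disk 3: place 425 GB, 75 GB left
disk 4: place 264 GB, 236 GB left
disk 5: place 397 GB, 103 GB left
disk 6: place 281 GB, 219 GB left
disk 3: place 70 GB, 5 GB left
disk 7: place 371 GB, 129 GB left
disk 8: place 316 GB, 184 GB left
disk 7: place 107 GB, 22 GB left
disk 9: place 497 GB, 3 GB left
disk 5: place 93 GB, 10 GB left
disk 8: place 165 GB, 19 GB left
disk 10: place 364 GB, 136 GB left
disk 1: place 49 GB, 41 GB left
Final disks: [410,49] [124,213,123] [425,70] [264] [397,93] [281] [371,107] [316,165] [497] [364].

10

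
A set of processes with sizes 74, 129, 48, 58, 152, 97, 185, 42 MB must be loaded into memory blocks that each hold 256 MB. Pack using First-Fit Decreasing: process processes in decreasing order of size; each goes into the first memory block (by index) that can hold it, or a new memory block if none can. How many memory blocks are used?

4 memory blocks

Sorted descending: 185, 152, 129, 97, 74, 58, 48, 42.
memory block 1: place 185 MB, 71 MB left
memory block 2: place 152 MB, 104 MB left
memory block 3: place 129 MB, 127 MB left
memory block 2: place 97 MB, 7 MB left
memory block 3: place 74 MB, 53 MB left
memory block 1: place 58 MB, 13 MB left
memory block 3: place 48 MB, 5 MB left
memory block 4: place 42 MB, 214 MB left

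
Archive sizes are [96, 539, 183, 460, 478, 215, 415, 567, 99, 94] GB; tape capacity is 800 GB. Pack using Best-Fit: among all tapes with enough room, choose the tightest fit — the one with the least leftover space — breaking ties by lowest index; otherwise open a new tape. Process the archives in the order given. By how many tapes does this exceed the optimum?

0

Best-Fit: [96,539] [183,460,94] [478,215,99] [415] [567] → 5 tapes.
5 archives exceed 400 GB (half the capacity), and no two of those can share a tape, so at least 5 tapes are needed.
So 5 is already optimal.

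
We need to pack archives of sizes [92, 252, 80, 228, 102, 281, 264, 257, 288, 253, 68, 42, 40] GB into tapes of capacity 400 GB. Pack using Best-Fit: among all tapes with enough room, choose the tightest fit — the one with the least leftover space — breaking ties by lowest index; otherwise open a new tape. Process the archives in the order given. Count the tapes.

92 GB → tape 1 (remaining 308 GB)
252 GB → tape 1 (remaining 56 GB)
80 GB → tape 2 (remaining 320 GB)
228 GB → tape 2 (remaining 92 GB)
102 GB → tape 3 (remaining 298 GB)
281 GB → tape 3 (remaining 17 GB)
264 GB → tape 4 (remaining 136 GB)
257 GB → tape 5 (remaining 143 GB)
288 GB → tape 6 (remaining 112 GB)
253 GB → tape 7 (remaining 147 GB)
68 GB → tape 2 (remaining 24 GB)
42 GB → tape 1 (remaining 14 GB)
40 GB → tape 6 (remaining 72 GB)

7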